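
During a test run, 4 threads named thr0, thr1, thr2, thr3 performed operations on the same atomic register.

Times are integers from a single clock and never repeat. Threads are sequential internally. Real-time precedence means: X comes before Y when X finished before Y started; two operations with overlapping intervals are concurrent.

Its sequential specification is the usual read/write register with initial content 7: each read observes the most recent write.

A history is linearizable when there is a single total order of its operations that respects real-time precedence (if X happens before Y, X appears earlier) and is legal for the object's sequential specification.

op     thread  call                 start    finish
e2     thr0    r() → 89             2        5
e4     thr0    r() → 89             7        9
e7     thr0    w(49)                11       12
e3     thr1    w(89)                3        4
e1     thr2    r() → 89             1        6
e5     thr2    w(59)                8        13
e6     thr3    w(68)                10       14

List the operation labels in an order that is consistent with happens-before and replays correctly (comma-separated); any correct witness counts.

e3, e1, e2, e4, e5, e6, e7

1. e3 w(89), leaving value 89
2. e1 r() → 89, leaving value 89
3. e2 r() → 89, leaving value 89
4. e4 r() → 89, leaving value 89
5. e5 w(59), leaving value 59
6. e6 w(68), leaving value 68
7. e7 w(49), leaving value 49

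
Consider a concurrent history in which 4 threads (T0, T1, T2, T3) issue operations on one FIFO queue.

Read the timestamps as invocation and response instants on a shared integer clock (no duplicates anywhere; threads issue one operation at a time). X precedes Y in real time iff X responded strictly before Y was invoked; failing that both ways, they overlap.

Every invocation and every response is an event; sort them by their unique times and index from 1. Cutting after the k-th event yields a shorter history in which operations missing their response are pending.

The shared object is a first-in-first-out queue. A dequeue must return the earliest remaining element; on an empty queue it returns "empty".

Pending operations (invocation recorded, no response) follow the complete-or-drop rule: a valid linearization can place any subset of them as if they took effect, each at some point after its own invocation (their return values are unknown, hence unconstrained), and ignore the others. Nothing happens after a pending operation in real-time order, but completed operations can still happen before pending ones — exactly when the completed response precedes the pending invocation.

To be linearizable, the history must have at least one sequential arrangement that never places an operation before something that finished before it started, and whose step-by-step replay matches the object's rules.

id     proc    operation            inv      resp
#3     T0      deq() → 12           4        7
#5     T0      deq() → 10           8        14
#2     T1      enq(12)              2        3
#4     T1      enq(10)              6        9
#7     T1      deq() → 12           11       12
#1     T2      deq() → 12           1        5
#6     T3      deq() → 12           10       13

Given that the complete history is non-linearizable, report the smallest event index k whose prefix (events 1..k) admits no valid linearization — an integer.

events 1..6 are still linearizable — one witness is #2, #1:
after step 1 (#2 enq(12)): queue <12>
after step 2 (#1 deq() → 12): queue <>
adding event 7 (#3 responds at 7) leaves no legal real-time order
no completion choice of the 1 pending operation (#4) rescues it — every subset was tried
e.g. #1, #2, #3 (pending dropped): illegal at step 1, since #1 deq() → 12 cannot apply there
e.g. #2, #1, #3 (pending dropped): illegal at step 3, since #3 deq() → 12 cannot apply there

7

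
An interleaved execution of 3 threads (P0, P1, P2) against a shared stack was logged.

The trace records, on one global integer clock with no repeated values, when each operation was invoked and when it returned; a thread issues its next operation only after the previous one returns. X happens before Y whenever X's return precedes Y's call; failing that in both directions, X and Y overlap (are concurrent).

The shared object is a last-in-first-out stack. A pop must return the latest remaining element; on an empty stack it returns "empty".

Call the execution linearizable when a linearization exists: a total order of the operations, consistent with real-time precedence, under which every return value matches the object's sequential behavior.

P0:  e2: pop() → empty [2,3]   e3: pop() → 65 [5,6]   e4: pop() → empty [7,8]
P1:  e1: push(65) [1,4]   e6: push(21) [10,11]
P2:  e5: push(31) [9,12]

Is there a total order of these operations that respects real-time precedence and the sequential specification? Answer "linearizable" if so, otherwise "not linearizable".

linearizable

witness order: e2, e1, e3, e4, e5, e6
after step 1 (e2 pop() → empty): stack <>
after step 2 (e1 push(65)): stack <65>
after step 3 (e3 pop() → 65): stack <>
after step 4 (e4 pop() → empty): stack <>
after step 5 (e5 push(31)): stack <31>
after step 6 (e6 push(21)): stack <31,21>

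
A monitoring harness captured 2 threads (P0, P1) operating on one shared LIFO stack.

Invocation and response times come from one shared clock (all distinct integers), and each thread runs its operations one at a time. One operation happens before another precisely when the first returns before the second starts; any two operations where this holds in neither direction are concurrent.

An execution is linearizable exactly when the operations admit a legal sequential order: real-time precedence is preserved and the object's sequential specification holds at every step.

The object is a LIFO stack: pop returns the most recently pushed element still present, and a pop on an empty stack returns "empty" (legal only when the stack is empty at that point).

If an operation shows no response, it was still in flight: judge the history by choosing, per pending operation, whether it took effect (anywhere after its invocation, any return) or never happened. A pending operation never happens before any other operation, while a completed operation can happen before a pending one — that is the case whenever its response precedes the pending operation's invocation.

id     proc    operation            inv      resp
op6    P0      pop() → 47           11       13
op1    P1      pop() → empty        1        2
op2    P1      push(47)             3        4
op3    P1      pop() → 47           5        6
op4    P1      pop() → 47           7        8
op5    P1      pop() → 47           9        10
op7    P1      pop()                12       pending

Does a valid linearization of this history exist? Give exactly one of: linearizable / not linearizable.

not linearizable

events 1..7 are fine; event 8 — the response of op4 at time 8 — makes the prefix non-linearizable
exhaustive check: the 4 completed LIFO stack ops admit one real-time order; illegal
for example op1, op2, op3, op4 fails at step 4: op4 pop() → 47 is not legal there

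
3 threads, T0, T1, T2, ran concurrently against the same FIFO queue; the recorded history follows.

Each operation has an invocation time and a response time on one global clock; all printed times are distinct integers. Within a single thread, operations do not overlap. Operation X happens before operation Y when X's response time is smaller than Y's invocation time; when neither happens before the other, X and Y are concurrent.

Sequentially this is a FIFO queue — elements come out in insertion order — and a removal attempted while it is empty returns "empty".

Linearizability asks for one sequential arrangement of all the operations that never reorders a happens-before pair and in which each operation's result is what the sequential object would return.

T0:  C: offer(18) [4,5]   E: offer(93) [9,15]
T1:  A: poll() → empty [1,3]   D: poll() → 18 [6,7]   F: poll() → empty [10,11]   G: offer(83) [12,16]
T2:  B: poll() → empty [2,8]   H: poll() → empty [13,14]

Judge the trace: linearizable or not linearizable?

witness order: A, B, C, D, F, H, E, G
step 1: A poll() → empty — queue <>
step 2: B poll() → empty — queue <>
step 3: C offer(18) — queue <18>
step 4: D poll() → 18 — queue <>
step 5: F poll() → empty — queue <>
step 6: H poll() → empty — queue <>
step 7: E offer(93) — queue <93>
step 8: G offer(83) — queue <93,83>

linearizable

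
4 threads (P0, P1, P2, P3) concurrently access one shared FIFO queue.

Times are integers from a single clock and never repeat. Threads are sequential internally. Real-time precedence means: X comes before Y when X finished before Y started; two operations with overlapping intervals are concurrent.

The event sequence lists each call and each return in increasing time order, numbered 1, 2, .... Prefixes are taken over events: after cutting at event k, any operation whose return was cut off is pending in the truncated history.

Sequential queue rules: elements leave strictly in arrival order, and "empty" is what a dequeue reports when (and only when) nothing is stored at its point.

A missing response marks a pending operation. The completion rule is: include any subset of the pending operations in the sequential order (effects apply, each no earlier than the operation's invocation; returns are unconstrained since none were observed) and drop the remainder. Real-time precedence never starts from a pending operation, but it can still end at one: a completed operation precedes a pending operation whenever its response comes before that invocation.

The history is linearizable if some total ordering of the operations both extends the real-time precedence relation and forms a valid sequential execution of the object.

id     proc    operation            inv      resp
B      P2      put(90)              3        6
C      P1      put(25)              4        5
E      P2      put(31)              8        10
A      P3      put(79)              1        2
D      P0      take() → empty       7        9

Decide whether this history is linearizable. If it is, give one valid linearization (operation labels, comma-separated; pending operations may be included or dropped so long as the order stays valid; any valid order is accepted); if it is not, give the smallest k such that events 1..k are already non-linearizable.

not linearizable — minimal violating prefix: 9 events

events 1..8 are fine; event 9 — the response of D at time 9 — makes the prefix non-linearizable
4 completed operations, 2 real-time-consistent orders — every FIFO queue replay fails
including or dropping the 1 pending operation (E) in any combination fails
sample order A, B, C, D (pending dropped) stalls at step 4 — D take() → empty has no legal effect
sample order A, C, B, D (pending dropped) stalls at step 4 — D take() → empty has no legal effect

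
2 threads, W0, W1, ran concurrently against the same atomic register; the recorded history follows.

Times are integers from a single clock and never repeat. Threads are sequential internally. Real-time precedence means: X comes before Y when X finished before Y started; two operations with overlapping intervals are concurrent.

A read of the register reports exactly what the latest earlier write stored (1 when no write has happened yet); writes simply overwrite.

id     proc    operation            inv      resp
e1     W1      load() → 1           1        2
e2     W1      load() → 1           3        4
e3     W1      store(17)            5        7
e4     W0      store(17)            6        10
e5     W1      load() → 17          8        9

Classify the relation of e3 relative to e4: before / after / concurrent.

e3 spans [5,7], e4 spans [6,10]
the intervals overlap in both directions

concurrent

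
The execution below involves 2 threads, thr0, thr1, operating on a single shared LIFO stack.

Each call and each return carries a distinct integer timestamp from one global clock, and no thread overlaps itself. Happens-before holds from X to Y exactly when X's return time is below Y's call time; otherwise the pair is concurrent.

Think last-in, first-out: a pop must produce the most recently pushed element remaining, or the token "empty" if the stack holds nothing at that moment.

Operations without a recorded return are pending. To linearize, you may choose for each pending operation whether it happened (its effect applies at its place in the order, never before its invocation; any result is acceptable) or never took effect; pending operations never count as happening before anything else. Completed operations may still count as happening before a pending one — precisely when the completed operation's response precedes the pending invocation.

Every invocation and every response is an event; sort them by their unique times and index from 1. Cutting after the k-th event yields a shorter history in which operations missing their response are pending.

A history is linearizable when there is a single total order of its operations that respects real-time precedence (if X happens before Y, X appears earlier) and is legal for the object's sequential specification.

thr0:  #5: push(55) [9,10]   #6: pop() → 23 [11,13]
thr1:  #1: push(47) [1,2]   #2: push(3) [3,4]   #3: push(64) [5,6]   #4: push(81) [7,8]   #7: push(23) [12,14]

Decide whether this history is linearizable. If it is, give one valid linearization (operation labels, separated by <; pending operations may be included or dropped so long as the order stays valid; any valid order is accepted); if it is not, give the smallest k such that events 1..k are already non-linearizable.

linearizable — witness: #1 < #2 < #3 < #4 < #5 < #7 < #6

after step 1 (#1 push(47)): stack <47>
after step 2 (#2 push(3)): stack <47,3>
after step 3 (#3 push(64)): stack <47,3,64>
after step 4 (#4 push(81)): stack <47,3,64,81>
after step 5 (#5 push(55)): stack <47,3,64,81,55>
after step 6 (#7 push(23)): stack <47,3,64,81,55,23>
after step 7 (#6 pop() → 23): stack <47,3,64,81,55>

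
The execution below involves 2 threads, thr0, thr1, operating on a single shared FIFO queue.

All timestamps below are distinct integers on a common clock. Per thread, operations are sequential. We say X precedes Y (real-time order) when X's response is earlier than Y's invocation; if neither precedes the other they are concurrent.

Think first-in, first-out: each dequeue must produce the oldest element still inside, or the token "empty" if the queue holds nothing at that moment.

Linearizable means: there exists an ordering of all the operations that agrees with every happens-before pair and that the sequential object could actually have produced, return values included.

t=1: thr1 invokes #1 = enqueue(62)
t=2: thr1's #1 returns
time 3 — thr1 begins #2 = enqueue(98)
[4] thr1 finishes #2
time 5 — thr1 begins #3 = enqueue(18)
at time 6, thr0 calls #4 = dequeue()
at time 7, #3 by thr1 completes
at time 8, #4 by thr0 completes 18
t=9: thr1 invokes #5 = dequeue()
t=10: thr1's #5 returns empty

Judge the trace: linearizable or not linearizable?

the violation lands at event 8, #4's response at time 8: events 1..7 linearize, events 1..8 do not
2 orders of the 4 completed FIFO queue ops respect real time; none is legal
sample order #1, #2, #3, #4 stalls at step 4 — #4 dequeue() → 18 has no legal effect
sample order #1, #2, #4, #3 stalls at step 3 — #4 dequeue() → 18 has no legal effect

not linearizable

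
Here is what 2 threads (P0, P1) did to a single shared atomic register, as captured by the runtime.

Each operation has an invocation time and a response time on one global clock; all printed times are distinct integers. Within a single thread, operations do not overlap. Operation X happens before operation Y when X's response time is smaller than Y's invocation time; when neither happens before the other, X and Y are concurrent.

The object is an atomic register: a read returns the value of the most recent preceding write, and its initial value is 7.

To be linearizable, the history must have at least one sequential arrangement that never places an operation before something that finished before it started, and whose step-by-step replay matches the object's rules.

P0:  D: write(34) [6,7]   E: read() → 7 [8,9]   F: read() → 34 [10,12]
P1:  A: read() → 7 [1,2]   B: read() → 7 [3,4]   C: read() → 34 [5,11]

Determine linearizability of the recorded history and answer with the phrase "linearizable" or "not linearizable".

the violation lands at event 9, E's response at time 9: events 1..8 linearize, events 1..9 do not
exhaustive check: the 4 completed atomic register ops admit one real-time order; illegal
include/drop combinations of the 1 pending operation (C) were all tried; none helps
take A, B, D, E (pending dropped): step 4 already fails, because E read() → 7 cannot occur there

not linearizable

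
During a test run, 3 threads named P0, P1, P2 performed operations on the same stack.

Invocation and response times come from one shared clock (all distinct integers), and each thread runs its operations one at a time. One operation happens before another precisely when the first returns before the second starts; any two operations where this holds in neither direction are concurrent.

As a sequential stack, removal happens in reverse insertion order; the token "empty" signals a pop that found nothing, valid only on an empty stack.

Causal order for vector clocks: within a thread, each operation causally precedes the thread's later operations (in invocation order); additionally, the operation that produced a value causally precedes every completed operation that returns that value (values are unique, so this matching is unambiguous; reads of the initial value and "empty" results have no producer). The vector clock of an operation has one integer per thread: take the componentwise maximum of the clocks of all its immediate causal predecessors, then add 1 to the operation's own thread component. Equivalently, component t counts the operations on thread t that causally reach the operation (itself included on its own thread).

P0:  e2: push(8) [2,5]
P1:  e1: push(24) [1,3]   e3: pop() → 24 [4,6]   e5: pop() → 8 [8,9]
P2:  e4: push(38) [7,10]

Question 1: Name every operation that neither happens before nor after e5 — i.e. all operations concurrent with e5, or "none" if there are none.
e4

concurrent with e5 ([8,9]): every op whose interval crosses 8..9
e1 [1,3]: before
e2 [2,5]: before
e3 [4,6]: before
e4 [7,10]: concurrent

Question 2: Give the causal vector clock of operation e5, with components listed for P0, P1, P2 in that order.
(1, 3, 0)

no predecessors for e4 (invoked 7): P2 increments from zero → (0, 0, 1)
no predecessors for e1 (invoked 1): P1 increments from zero → (0, 1, 0)
no predecessors for e2 (invoked 2): P0 increments from zero → (1, 0, 0)
invoked at 4, e3 merges VC(e1)=(0, 1, 0) and bumps P1's slot → (0, 2, 0)
invoked at 8, e5 merges VC(e2)=(1, 0, 0), VC(e3)=(0, 2, 0) and bumps P1's slot → (1, 3, 0)
target: VC(e5) = (1, 3, 0)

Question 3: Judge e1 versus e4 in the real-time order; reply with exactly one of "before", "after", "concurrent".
before

e1 spans [1,3], e4 spans [7,10]
resp(e1)=3 < inv(e4)=7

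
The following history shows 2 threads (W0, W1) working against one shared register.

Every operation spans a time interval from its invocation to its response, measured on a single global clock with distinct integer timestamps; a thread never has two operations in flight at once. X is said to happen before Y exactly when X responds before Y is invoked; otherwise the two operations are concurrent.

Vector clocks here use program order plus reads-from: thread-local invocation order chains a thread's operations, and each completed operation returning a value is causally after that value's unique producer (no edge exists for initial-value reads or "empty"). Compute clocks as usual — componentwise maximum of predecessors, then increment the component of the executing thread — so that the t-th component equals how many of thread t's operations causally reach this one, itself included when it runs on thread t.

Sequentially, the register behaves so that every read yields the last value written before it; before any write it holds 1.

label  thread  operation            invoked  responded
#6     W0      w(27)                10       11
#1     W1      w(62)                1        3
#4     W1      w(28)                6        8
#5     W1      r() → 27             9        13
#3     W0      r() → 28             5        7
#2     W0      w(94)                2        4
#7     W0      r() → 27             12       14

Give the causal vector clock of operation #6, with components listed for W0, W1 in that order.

root op #1, invoked 1: fresh clock plus W1's own tick → (0, 1)
root op #2, invoked 2: fresh clock plus W0's own tick → (1, 0)
merge at #4 (invoked 6): VC(#1)=(0, 1), own-thread bump on W1 → (0, 2)
merge at #3 (invoked 5): VC(#2)=(1, 0), VC(#4)=(0, 2), own-thread bump on W0 → (2, 2)
merge at #6 (invoked 10): VC(#3)=(2, 2), own-thread bump on W0 → (3, 2)
merge at #5 (invoked 9): VC(#4)=(0, 2), VC(#6)=(3, 2), own-thread bump on W1 → (3, 3)
merge at #7 (invoked 12): VC(#6)=(3, 2), own-thread bump on W0 → (4, 2)
target: VC(#6) = (3, 2)

(3, 2)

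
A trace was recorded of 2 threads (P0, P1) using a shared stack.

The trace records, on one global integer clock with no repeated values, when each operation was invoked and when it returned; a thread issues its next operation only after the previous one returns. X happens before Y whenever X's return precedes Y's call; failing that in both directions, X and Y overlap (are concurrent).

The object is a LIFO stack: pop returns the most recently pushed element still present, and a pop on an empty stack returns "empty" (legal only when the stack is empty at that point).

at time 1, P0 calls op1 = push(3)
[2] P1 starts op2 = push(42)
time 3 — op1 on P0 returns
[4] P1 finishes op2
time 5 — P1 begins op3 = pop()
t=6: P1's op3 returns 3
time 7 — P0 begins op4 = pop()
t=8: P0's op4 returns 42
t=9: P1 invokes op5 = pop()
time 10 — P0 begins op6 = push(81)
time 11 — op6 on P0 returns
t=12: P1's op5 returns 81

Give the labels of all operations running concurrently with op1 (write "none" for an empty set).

op1 spans [1,3]: anything still running between times 1 and 3 counts as concurrent
op2 [2,4]: concurrent
op3 [5,6]: after
op4 [7,8]: after
op5 [9,12]: after
op6 [10,11]: after

op2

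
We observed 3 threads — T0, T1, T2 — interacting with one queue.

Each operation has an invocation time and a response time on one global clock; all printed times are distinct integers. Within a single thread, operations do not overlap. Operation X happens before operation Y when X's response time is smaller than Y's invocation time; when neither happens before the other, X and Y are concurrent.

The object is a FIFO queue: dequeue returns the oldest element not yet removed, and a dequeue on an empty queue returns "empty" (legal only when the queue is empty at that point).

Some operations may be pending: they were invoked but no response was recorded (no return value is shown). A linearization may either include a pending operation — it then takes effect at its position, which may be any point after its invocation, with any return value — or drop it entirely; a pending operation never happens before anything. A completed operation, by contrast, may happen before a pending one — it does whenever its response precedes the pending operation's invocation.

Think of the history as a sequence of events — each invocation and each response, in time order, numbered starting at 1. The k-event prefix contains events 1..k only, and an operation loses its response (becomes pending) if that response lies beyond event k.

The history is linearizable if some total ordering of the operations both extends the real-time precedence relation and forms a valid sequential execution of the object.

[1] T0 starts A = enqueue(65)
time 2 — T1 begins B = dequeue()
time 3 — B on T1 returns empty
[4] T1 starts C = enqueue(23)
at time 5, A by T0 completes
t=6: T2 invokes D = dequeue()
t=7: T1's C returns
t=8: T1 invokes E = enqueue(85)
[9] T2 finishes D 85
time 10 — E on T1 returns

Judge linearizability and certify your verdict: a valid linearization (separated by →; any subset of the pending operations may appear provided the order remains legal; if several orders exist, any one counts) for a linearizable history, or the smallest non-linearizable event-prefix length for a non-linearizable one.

the violation lands at event 9, D's response at time 9: events 1..8 linearize, events 1..9 do not
every one of the 5 real-time-consistent orders over 4 completed queue ops fails the sequential spec
no completion choice of the 1 pending operation (E) rescues it — every subset was tried
for example A, B, C, D (pending dropped) fails at step 2: B dequeue() → empty is not legal there
for example A, B, D, C (pending dropped) fails at step 2: B dequeue() → empty is not legal there

not linearizable — minimal violating prefix: 9 events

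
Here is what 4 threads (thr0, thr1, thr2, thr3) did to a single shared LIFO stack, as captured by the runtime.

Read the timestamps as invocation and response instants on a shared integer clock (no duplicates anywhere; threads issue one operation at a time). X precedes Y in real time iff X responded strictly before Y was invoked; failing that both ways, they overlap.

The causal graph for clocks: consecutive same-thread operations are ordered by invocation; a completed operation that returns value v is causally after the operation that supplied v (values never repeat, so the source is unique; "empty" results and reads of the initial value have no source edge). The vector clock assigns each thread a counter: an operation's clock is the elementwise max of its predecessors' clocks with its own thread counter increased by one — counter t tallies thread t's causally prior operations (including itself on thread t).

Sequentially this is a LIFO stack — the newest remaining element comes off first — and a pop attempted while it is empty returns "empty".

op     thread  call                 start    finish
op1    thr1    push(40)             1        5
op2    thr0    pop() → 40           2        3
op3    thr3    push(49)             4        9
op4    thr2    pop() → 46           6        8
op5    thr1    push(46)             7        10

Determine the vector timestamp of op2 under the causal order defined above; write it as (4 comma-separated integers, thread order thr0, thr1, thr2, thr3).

(1, 1, 0, 0)

op3, invoked 4, has no incoming edges; only thr3's bump applies → (0, 0, 0, 1)
op1, invoked 1, has no incoming edges; only thr1's bump applies → (0, 1, 0, 0)
invoked at 7, op5 merges VC(op1)=(0, 1, 0, 0) and bumps thr1's slot → (0, 2, 0, 0)
invoked at 2, op2 merges VC(op1)=(0, 1, 0, 0) and bumps thr0's slot → (1, 1, 0, 0)
invoked at 6, op4 merges VC(op5)=(0, 2, 0, 0) and bumps thr2's slot → (0, 2, 1, 0)
target: VC(op2) = (1, 1, 0, 0)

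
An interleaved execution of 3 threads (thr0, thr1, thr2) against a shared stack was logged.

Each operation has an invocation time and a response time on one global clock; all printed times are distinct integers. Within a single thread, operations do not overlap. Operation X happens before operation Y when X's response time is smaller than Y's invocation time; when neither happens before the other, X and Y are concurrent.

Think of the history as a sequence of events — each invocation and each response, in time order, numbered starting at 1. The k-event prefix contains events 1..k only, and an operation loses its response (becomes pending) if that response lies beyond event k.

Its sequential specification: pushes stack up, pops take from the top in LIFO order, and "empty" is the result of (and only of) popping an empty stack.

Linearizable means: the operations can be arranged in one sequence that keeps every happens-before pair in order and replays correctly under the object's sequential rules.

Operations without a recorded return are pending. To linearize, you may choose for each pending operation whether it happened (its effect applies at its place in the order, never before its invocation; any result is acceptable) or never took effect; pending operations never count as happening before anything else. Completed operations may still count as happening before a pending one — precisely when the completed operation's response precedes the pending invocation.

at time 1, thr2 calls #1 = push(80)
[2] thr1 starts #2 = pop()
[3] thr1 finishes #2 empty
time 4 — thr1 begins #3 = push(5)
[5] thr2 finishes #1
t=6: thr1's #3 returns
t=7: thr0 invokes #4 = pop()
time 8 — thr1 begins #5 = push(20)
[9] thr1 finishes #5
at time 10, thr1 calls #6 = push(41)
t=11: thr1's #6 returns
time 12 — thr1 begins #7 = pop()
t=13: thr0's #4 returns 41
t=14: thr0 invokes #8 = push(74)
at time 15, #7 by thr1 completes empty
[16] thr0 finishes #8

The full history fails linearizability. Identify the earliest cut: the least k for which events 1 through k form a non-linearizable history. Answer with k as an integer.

one valid order for events 1..14 is #2, #1, #3, #5, #6, #4:
step 1: #2 pop() → empty — stack <>
step 2: #1 push(80) — stack <80>
step 3: #3 push(5) — stack <80,5>
step 4: #5 push(20) — stack <80,5,20>
step 5: #6 push(41) — stack <80,5,20,41>
step 6: #4 pop() → 41 — stack <80,5,20>
at event 15 (#7's time-15 response) nothing linearizes any more
completion choices over the 1 pending operation (#8) were checked; none helps
sample order #1, #2, #3, #4, #5, #6, #7 (pending dropped) stalls at step 2 — #2 pop() → empty has no legal effect
sample order #1, #2, #3, #5, #4, #6, #7 (pending dropped) stalls at step 2 — #2 pop() → empty has no legal effect

15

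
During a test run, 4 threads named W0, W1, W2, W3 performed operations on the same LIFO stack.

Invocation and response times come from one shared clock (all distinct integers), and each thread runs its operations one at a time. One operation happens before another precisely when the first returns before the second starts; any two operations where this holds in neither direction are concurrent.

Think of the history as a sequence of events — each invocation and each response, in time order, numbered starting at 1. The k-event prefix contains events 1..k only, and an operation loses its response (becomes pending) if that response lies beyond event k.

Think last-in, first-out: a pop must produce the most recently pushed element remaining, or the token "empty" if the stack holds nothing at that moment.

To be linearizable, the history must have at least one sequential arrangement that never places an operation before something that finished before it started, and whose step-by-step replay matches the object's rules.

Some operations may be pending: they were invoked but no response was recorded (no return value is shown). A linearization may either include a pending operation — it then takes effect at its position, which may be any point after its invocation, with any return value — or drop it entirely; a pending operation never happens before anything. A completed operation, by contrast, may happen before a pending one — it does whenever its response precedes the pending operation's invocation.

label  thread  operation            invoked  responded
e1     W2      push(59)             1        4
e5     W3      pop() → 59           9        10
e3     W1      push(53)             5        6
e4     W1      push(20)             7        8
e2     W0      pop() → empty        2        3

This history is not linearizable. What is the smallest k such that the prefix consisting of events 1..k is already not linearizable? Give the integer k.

10

events 1..9 are still linearizable — one witness is e2, e1, e3, e4:
step 1: e2 pop() → empty — stack <>
step 2: e1 push(59) — stack <59>
step 3: e3 push(53) — stack <59,53>
step 4: e4 push(20) — stack <59,53,20>
adding event 10 (e5 responds at 10) leaves no legal real-time order
sample order e1, e2, e3, e4, e5 stalls at step 2 — e2 pop() → empty has no legal effect
sample order e2, e1, e3, e4, e5 stalls at step 5 — e5 pop() → 59 has no legal effect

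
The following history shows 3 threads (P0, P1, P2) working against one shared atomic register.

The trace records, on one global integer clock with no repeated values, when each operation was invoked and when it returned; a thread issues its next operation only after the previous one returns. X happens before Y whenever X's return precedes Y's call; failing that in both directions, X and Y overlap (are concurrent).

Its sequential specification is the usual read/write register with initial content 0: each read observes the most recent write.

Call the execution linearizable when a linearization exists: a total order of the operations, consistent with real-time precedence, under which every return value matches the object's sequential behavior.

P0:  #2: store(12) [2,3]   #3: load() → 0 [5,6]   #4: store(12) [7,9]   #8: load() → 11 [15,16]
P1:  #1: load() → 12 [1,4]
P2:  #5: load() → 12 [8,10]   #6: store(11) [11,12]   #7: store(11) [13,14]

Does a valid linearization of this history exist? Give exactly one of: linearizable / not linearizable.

not linearizable

already the first 6 events (up to #3's response at time 6) admit no linearization; the first 5 still do
no legal order exists: 2 real-time-consistent candidates over 3 completed atomic register operations, all rejected
e.g. #1, #2, #3: illegal at step 1, since #1 load() → 12 cannot apply there
e.g. #2, #1, #3: illegal at step 3, since #3 load() → 0 cannot apply there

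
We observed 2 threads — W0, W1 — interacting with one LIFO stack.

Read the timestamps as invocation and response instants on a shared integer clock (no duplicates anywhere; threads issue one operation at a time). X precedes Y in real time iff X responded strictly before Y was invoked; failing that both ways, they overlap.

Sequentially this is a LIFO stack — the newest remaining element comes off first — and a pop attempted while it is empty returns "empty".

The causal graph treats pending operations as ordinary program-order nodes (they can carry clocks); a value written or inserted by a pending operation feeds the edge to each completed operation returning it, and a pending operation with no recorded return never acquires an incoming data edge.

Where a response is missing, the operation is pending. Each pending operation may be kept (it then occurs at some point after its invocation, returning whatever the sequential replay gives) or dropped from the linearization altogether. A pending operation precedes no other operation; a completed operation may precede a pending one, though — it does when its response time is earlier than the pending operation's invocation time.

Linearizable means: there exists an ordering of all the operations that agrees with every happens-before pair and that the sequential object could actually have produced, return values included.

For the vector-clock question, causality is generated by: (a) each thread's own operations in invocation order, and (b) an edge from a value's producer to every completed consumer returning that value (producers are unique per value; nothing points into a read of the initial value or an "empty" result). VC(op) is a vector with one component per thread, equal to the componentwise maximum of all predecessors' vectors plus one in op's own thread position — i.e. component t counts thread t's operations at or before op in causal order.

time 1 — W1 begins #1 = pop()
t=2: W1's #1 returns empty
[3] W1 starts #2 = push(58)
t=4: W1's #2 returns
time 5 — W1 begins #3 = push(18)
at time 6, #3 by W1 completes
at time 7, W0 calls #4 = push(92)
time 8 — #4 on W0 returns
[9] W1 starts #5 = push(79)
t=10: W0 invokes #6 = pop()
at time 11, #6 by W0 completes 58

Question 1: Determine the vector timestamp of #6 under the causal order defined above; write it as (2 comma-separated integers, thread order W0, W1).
Answer: (2, 2)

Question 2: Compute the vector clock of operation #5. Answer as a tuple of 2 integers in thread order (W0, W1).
Answer: (0, 4)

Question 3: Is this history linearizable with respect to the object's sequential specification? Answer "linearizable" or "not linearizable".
prefix check: 1..10 passes, 1..11 fails once #6's time-11 response joins
a single order respects real time; the 5 completed LIFO stack operations fail replay along it
including or dropping the 1 pending operation (#5) in any combination fails
e.g. #1, #2, #3, #4, #6 (pending dropped): illegal at step 5, since #6 pop() → 58 cannot apply there

not linearizable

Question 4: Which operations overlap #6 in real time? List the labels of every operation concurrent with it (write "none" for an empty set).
Answer: #5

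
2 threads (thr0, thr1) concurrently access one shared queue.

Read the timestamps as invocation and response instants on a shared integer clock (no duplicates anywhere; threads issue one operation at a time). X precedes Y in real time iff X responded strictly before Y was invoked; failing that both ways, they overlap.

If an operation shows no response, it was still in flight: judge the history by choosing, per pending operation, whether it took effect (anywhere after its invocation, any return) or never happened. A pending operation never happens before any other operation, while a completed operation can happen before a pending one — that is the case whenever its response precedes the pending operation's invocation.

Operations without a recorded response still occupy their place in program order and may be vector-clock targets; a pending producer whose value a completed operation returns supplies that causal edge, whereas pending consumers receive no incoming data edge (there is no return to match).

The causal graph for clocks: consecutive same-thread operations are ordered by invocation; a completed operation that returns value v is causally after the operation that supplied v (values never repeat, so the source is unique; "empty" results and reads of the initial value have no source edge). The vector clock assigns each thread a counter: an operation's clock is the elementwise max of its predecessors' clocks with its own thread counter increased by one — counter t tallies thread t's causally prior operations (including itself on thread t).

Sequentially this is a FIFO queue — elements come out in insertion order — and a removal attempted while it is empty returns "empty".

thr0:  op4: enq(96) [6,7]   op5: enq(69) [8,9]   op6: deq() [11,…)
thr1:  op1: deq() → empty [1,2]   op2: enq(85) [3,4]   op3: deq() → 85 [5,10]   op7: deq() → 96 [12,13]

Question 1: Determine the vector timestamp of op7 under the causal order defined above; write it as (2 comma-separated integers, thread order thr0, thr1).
Answer: (1, 4)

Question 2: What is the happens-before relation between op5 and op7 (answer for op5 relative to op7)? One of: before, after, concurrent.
Answer: before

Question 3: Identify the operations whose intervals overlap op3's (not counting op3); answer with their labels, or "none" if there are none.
Answer: op4, op5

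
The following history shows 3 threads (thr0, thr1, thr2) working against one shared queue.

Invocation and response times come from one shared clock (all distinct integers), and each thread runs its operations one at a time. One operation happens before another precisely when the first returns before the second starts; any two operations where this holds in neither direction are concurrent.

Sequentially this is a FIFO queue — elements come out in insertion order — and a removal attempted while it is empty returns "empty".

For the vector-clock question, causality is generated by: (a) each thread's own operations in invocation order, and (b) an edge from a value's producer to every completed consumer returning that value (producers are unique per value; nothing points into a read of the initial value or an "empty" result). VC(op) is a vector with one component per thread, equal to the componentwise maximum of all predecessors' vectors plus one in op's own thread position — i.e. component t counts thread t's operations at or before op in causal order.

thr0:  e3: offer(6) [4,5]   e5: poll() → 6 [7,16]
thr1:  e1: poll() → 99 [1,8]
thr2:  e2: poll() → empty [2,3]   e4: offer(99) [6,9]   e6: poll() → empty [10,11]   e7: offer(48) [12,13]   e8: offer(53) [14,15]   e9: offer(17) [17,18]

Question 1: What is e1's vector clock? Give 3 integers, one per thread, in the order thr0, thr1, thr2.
e2, invoked 2, has no incoming edges; only thr2's bump applies → (0, 0, 1)
e3, invoked 4, has no incoming edges; only thr0's bump applies → (1, 0, 0)
VC(e4, invoked at 6): max of VC(e2)=(0, 0, 1), then +1 on thread thr2 → (0, 0, 2)
VC(e5, invoked at 7): max of VC(e3)=(1, 0, 0), then +1 on thread thr0 → (2, 0, 0)
VC(e6, invoked at 10): max of VC(e4)=(0, 0, 2), then +1 on thread thr2 → (0, 0, 3)
VC(e1, invoked at 1): max of VC(e4)=(0, 0, 2), then +1 on thread thr1 → (0, 1, 2)
VC(e7, invoked at 12): max of VC(e6)=(0, 0, 3), then +1 on thread thr2 → (0, 0, 4)
VC(e8, invoked at 14): max of VC(e7)=(0, 0, 4), then +1 on thread thr2 → (0, 0, 5)
VC(e9, invoked at 17): max of VC(e8)=(0, 0, 5), then +1 on thread thr2 → (0, 0, 6)
target: VC(e1) = (0, 1, 2)

(0, 1, 2)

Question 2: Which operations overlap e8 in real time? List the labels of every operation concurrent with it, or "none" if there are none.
e8 spans [14,15]: anything still running between times 14 and 15 counts as concurrent
e1 [1,8]: before
e2 [2,3]: before
e3 [4,5]: before
e4 [6,9]: before
e5 [7,16]: concurrent
e6 [10,11]: before
e7 [12,13]: before
e9 [17,18]: after

e5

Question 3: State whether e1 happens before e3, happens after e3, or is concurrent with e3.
e1 spans [1,8], e3 spans [4,5]
the intervals overlap in both directions

concurrent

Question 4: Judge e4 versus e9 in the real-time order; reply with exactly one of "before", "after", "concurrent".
e4 spans [6,9], e9 spans [17,18]
resp(e4)=9 < inv(e9)=17

before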